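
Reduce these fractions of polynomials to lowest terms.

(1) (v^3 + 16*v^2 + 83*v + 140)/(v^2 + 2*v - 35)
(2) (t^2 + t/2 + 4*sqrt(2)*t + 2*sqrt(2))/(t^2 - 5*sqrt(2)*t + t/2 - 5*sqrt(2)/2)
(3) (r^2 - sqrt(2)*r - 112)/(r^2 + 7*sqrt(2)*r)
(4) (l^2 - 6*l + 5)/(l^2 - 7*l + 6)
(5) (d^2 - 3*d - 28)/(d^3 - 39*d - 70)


(1) = (v^2 + 9*v + 20)/(v - 5)
(2) = (4*t + 16*sqrt(2))/(4*t - 20*sqrt(2))
(3) = (r - 8*sqrt(2))/r
(4) = (l - 5)/(l - 6)
(5) = (d + 4)/(d^2 + 7*d + 10)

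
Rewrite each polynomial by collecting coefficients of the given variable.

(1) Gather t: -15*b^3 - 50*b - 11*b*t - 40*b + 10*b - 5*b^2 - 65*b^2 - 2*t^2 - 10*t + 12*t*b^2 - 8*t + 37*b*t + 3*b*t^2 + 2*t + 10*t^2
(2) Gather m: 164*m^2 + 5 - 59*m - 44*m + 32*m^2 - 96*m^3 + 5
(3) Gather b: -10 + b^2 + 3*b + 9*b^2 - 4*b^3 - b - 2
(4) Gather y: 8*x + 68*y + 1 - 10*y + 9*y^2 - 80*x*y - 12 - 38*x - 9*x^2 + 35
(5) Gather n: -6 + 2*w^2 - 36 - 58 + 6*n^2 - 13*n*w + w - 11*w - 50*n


(1) = -15*b^3 - 70*b^2 - 80*b + t^2*(3*b + 8) + t*(12*b^2 + 26*b - 16)
(2) = -96*m^3 + 196*m^2 - 103*m + 10
(3) = -4*b^3 + 10*b^2 + 2*b - 12
(4) = -9*x^2 - 30*x + 9*y^2 + y*(58 - 80*x) + 24
(5) = 6*n^2 + n*(-13*w - 50) + 2*w^2 - 10*w - 100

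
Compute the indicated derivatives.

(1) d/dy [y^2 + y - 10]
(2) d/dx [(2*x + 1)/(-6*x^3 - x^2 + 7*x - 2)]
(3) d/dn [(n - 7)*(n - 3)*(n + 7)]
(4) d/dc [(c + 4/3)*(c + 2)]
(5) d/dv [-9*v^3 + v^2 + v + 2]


(1) = 2*y + 1
(2) = (-12*x^3 - 2*x^2 + 14*x + (2*x + 1)*(18*x^2 + 2*x - 7) - 4)/(6*x^3 + x^2 - 7*x + 2)^2
(3) = 3*n^2 - 6*n - 49
(4) = 2*c + 10/3
(5) = -27*v^2 + 2*v + 1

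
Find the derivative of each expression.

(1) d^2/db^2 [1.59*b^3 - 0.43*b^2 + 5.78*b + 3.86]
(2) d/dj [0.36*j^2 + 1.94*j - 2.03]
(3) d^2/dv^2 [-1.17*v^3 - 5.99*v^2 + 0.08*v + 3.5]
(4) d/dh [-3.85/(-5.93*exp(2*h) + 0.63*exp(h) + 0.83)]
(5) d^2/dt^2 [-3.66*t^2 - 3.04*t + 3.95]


(1) = 9.54*b - 0.86
(2) = 0.72*j + 1.94
(3) = -7.02*v - 11.98
(4) = (2.4255 - 45.661*exp(h))*exp(h)/(-5.93*exp(2*h) + 0.63*exp(h) + 0.83)^2
(5) = -7.32000000000000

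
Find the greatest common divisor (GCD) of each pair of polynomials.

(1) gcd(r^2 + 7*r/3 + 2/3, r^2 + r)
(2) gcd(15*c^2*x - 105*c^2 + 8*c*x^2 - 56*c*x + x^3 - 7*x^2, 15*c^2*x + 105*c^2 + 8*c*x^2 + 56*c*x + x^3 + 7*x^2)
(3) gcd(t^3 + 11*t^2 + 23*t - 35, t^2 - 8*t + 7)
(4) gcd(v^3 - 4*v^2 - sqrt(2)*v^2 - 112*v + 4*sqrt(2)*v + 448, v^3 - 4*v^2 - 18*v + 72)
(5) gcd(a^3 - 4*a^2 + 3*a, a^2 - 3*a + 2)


(1) = gcd((r + 1/3)*(r + 2), r*(r + 1)) = 1
(2) = gcd((3*c + x)*(5*c + x)*(x - 7), (3*c + x)*(5*c + x)*(x + 7)) = 15*c^2 + 8*c*x + x^2
(3) = gcd((t - 1)*(t + 5)*(t + 7), (t - 7)*(t - 1)) = t - 1
(4) = gcd((v - 4)*(v - 8*sqrt(2))*(v + 7*sqrt(2)), (v - 4)*(v - 3*sqrt(2))*(v + 3*sqrt(2))) = v - 4
(5) = gcd(a*(a - 3)*(a - 1), (a - 2)*(a - 1)) = a - 1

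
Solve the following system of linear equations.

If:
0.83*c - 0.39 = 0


Then:
c = 0.47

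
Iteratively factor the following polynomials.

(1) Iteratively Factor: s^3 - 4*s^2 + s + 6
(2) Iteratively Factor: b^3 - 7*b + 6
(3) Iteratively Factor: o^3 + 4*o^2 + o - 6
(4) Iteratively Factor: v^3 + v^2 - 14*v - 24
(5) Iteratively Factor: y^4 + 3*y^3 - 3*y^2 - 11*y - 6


(1) = (s + 1)*(s^2 - 5*s + 6) = (s - 3)*(s + 1)*(s - 2)
(2) = (b + 3)*(b^2 - 3*b + 2) = (b - 1)*(b + 3)*(b - 2)
(3) = (o + 2)*(o^2 + 2*o - 3) = (o - 1)*(o + 2)*(o + 3)
(4) = (v - 4)*(v^2 + 5*v + 6) = (v - 4)*(v + 2)*(v + 3)
(5) = (y - 2)*(y^3 + 5*y^2 + 7*y + 3) = (y - 2)*(y + 3)*(y^2 + 2*y + 1) = (y - 2)*(y + 1)*(y + 3)*(y + 1)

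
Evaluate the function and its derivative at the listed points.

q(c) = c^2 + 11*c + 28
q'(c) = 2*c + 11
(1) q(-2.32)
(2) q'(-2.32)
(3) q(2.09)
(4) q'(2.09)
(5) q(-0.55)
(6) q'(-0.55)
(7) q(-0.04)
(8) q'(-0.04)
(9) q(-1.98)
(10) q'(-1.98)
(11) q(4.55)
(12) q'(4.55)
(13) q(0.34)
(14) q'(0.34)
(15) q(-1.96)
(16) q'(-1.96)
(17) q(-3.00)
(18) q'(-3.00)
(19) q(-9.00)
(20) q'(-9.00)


(1) = 7.86
(2) = 6.36
(3) = 55.36
(4) = 15.18
(5) = 22.25
(6) = 9.90
(7) = 27.56
(8) = 10.92
(9) = 10.14
(10) = 7.04
(11) = 98.75
(12) = 20.10
(13) = 31.86
(14) = 11.68
(15) = 10.28
(16) = 7.08
(17) = 4.00
(18) = 5.00
(19) = 10.00
(20) = -7.00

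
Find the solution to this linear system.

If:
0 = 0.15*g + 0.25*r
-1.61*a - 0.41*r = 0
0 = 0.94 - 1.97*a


Then:
a = 0.48
g = 3.12
r = -1.87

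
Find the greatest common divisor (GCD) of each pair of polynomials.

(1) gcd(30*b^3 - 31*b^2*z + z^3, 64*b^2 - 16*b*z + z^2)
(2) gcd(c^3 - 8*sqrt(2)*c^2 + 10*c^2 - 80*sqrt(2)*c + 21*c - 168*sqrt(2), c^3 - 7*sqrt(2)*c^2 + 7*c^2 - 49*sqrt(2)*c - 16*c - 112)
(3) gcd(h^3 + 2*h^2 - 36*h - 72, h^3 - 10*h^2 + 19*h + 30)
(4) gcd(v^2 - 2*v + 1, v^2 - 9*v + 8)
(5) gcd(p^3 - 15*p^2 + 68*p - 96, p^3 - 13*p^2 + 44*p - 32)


(1) = 1
(2) = gcd((c + 3)*(c + 7)*(c - 8*sqrt(2)), (c + 7)*(c - 8*sqrt(2))*(c + sqrt(2))) = c^2 + c*(7 - 8*sqrt(2)) - 56*sqrt(2)
(3) = gcd((h - 6)*(h + 2)*(h + 6), (h - 6)*(h - 5)*(h + 1)) = h - 6
(4) = gcd((v - 1)^2, (v - 8)*(v - 1)) = v - 1
(5) = gcd((p - 8)*(p - 4)*(p - 3), (p - 8)*(p - 4)*(p - 1)) = p^2 - 12*p + 32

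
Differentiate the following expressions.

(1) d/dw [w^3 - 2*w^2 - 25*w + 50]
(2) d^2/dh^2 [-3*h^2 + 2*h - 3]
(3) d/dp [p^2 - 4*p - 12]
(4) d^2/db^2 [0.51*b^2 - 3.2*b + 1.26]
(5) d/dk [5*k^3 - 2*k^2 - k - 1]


(1) = 3*w^2 - 4*w - 25
(2) = -6
(3) = 2*p - 4
(4) = 1.02000000000000
(5) = 15*k^2 - 4*k - 1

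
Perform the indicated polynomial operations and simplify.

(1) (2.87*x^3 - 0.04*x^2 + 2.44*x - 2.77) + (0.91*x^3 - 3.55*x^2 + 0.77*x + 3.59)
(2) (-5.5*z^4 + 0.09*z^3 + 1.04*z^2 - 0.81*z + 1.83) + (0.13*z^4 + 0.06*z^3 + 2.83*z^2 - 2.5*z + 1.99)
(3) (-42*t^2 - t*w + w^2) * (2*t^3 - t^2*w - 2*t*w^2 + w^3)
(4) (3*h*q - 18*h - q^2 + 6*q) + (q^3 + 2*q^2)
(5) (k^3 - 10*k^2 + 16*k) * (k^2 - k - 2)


(1) = 3.78*x^3 - 3.59*x^2 + 3.21*x + 0.82
(2) = -5.37*z^4 + 0.15*z^3 + 3.87*z^2 - 3.31*z + 3.82
(3) = -84*t^5 + 40*t^4*w + 87*t^3*w^2 - 41*t^2*w^3 - 3*t*w^4 + w^5
(4) = 3*h*q - 18*h + q^3 + q^2 + 6*q
(5) = k^5 - 11*k^4 + 24*k^3 + 4*k^2 - 32*k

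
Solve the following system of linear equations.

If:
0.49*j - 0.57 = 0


Then:
j = 1.16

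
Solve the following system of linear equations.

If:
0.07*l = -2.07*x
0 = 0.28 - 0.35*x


Then:
l = -23.66
x = 0.80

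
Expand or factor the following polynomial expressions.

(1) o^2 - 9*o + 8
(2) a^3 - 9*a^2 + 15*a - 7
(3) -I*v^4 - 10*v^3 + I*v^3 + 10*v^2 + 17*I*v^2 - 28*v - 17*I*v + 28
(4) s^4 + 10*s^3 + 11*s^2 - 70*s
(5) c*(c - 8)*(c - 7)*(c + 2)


(1) = (o - 8)*(o - 1)
(2) = (a - 7)*(a - 1)^2
(3) = (v - 1)*(v - 7*I)*(v - 4*I)*(-I*v + 1)
(4) = s*(s - 2)*(s + 5)*(s + 7)
(5) = c^4 - 13*c^3 + 26*c^2 + 112*c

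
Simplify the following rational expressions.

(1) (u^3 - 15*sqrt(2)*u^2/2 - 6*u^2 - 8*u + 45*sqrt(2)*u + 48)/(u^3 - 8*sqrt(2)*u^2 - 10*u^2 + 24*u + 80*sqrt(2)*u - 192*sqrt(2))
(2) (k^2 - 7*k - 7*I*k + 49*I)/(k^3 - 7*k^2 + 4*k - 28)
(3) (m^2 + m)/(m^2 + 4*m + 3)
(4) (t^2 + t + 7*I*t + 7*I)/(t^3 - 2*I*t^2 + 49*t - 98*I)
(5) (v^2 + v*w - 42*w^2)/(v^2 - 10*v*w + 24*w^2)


(1) = (2*u + sqrt(2))/(2*u - 8)
(2) = (k - 7*I)/(k^2 + 4)
(3) = m/(m + 3)
(4) = (t + 1)/(t^2 - 9*I*t - 14)
(5) = (v + 7*w)/(v - 4*w)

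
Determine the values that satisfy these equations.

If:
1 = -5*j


Then:
j = -1/5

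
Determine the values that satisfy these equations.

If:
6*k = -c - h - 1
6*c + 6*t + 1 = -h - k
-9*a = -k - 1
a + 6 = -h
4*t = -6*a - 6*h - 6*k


Then:
a = 123/391
c = -2218/391
h = -2469/391
k = 716/391
t = 2445/391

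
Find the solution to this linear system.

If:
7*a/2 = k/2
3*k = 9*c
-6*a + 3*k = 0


Then:
a = 0
c = 0
k = 0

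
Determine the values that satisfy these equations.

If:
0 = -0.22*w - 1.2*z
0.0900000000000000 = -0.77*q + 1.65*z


Then:
q = 2.14285714285714*z - 0.116883116883117
w = -5.45454545454545*z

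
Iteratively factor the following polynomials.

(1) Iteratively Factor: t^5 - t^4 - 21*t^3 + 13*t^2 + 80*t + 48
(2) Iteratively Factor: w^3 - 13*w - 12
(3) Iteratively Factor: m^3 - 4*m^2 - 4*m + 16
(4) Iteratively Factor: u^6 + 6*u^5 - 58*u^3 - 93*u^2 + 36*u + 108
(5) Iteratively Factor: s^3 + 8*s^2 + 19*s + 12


(1) = (t + 1)*(t^4 - 2*t^3 - 19*t^2 + 32*t + 48) = (t - 3)*(t + 1)*(t^3 + t^2 - 16*t - 16) = (t - 3)*(t + 1)^2*(t^2 - 16) = (t - 3)*(t + 1)^2*(t + 4)*(t - 4)
(2) = (w + 1)*(w^2 - w - 12) = (w - 4)*(w + 1)*(w + 3)
(3) = (m - 4)*(m^2 - 4) = (m - 4)*(m - 2)*(m + 2)
(4) = (u + 2)*(u^5 + 4*u^4 - 8*u^3 - 42*u^2 - 9*u + 54) = (u - 3)*(u + 2)*(u^4 + 7*u^3 + 13*u^2 - 3*u - 18) = (u - 3)*(u + 2)*(u + 3)*(u^3 + 4*u^2 + u - 6) = (u - 3)*(u + 2)*(u + 3)^2*(u^2 + u - 2) = (u - 3)*(u - 1)*(u + 2)*(u + 3)^2*(u + 2)
(5) = (s + 3)*(s^2 + 5*s + 4) = (s + 1)*(s + 3)*(s + 4)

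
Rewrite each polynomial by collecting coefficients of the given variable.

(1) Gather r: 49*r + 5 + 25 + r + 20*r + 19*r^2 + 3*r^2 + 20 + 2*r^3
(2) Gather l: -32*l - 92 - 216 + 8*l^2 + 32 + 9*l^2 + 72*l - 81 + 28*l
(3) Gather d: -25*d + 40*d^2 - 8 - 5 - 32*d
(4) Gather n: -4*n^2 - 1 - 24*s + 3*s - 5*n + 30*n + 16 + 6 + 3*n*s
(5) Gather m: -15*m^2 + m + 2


(1) = 2*r^3 + 22*r^2 + 70*r + 50
(2) = 17*l^2 + 68*l - 357
(3) = 40*d^2 - 57*d - 13
(4) = -4*n^2 + n*(3*s + 25) - 21*s + 21
(5) = -15*m^2 + m + 2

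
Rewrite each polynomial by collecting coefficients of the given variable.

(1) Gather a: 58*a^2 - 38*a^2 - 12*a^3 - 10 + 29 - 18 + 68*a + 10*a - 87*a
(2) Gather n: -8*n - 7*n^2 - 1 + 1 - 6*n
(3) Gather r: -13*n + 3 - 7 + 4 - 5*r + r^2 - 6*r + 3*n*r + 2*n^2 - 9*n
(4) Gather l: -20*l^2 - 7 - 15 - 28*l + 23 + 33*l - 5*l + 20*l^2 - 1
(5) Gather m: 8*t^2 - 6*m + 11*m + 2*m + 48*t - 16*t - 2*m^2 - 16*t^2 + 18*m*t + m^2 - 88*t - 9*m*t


(1) = -12*a^3 + 20*a^2 - 9*a + 1
(2) = -7*n^2 - 14*n
(3) = 2*n^2 - 22*n + r^2 + r*(3*n - 11)
(4) = 0
(5) = -m^2 + m*(9*t + 7) - 8*t^2 - 56*t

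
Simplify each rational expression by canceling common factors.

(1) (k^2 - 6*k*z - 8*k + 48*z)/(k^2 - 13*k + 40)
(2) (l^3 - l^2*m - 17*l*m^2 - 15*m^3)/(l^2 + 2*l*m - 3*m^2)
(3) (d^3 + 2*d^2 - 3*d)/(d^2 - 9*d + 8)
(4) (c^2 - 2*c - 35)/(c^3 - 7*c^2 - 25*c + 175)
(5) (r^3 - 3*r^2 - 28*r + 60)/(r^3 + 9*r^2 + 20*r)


(1) = (k - 6*z)/(k - 5)
(2) = (l^2 - 4*l*m - 5*m^2)/(l - m)
(3) = (d^2 + 3*d)/(d - 8)
(4) = 1/(c - 5)
(5) = (r^2 - 8*r + 12)/(r^2 + 4*r)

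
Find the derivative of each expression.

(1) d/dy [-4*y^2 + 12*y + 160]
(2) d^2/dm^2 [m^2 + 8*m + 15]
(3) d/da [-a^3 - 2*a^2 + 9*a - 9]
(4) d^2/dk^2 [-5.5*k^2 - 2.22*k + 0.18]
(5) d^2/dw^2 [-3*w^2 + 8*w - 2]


(1) = 12 - 8*y
(2) = 2
(3) = -3*a^2 - 4*a + 9
(4) = -11.0000000000000
(5) = -6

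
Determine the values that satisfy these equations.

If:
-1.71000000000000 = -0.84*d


Then:
d = 2.04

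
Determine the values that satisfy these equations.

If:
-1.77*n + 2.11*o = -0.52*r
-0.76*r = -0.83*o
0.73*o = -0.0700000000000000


Then:
n = -0.15
o = -0.10
r = -0.10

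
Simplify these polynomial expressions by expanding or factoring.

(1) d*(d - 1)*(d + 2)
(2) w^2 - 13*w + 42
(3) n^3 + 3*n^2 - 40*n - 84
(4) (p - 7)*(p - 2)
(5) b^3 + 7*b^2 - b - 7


(1) = d^3 + d^2 - 2*d
(2) = (w - 7)*(w - 6)
(3) = (n - 6)*(n + 2)*(n + 7)
(4) = p^2 - 9*p + 14
(5) = (b - 1)*(b + 1)*(b + 7)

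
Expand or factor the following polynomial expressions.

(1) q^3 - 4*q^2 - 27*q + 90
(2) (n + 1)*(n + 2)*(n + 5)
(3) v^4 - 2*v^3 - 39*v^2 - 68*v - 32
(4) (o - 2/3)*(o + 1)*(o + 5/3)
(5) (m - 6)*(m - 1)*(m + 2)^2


(1) = (q - 6)*(q - 3)*(q + 5)
(2) = n^3 + 8*n^2 + 17*n + 10
(3) = (v - 8)*(v + 1)^2*(v + 4)
(4) = o^3 + 2*o^2 - o/9 - 10/9
(5) = m^4 - 3*m^3 - 18*m^2 - 4*m + 24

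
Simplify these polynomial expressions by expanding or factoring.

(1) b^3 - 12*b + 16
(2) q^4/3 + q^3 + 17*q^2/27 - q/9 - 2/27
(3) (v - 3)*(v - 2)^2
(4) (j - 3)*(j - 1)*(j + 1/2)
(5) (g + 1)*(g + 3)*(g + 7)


(1) = (b - 2)^2*(b + 4)
(2) = (q/3 + 1/3)*(q - 1/3)*(q + 1/3)*(q + 2)
(3) = v^3 - 7*v^2 + 16*v - 12
(4) = j^3 - 7*j^2/2 + j + 3/2
(5) = g^3 + 11*g^2 + 31*g + 21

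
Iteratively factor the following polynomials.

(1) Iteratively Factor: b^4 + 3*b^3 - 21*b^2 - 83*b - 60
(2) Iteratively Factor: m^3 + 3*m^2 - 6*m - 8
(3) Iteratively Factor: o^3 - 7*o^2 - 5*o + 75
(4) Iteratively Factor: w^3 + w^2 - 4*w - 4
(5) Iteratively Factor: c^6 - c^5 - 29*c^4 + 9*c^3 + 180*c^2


(1) = (b - 5)*(b^3 + 8*b^2 + 19*b + 12) = (b - 5)*(b + 1)*(b^2 + 7*b + 12) = (b - 5)*(b + 1)*(b + 3)*(b + 4)
(2) = (m - 2)*(m^2 + 5*m + 4) = (m - 2)*(m + 1)*(m + 4)
(3) = (o + 3)*(o^2 - 10*o + 25) = (o - 5)*(o + 3)*(o - 5)
(4) = (w + 2)*(w^2 - w - 2) = (w + 1)*(w + 2)*(w - 2)
(5) = (c + 4)*(c^5 - 5*c^4 - 9*c^3 + 45*c^2) = c*(c + 4)*(c^4 - 5*c^3 - 9*c^2 + 45*c) = c*(c - 5)*(c + 4)*(c^3 - 9*c) = c*(c - 5)*(c - 3)*(c + 4)*(c^2 + 3*c) = c*(c - 5)*(c - 3)*(c + 3)*(c + 4)*(c)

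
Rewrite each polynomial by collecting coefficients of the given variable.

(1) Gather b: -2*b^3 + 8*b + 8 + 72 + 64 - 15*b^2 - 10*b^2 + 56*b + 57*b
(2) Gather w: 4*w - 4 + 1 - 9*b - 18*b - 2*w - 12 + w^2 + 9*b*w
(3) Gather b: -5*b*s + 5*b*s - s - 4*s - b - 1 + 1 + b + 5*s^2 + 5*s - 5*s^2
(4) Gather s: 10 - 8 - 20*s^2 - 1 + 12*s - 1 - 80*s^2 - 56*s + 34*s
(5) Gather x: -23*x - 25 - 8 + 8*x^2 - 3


(1) = -2*b^3 - 25*b^2 + 121*b + 144
(2) = -27*b + w^2 + w*(9*b + 2) - 15
(3) = 0
(4) = -100*s^2 - 10*s
(5) = 8*x^2 - 23*x - 36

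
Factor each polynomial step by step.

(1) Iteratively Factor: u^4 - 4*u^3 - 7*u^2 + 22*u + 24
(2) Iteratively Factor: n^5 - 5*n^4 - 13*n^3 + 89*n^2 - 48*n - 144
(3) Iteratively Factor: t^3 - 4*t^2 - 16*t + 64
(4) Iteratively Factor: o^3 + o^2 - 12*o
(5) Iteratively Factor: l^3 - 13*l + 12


(1) = (u + 1)*(u^3 - 5*u^2 - 2*u + 24) = (u - 4)*(u + 1)*(u^2 - u - 6) = (u - 4)*(u + 1)*(u + 2)*(u - 3)
(2) = (n - 3)*(n^4 - 2*n^3 - 19*n^2 + 32*n + 48) = (n - 4)*(n - 3)*(n^3 + 2*n^2 - 11*n - 12) = (n - 4)*(n - 3)*(n + 1)*(n^2 + n - 12) = (n - 4)*(n - 3)*(n + 1)*(n + 4)*(n - 3)
(3) = (t - 4)*(t^2 - 16) = (t - 4)*(t + 4)*(t - 4)
(4) = (o)*(o^2 + o - 12) = o*(o + 4)*(o - 3)
(5) = (l - 3)*(l^2 + 3*l - 4) = (l - 3)*(l - 1)*(l + 4)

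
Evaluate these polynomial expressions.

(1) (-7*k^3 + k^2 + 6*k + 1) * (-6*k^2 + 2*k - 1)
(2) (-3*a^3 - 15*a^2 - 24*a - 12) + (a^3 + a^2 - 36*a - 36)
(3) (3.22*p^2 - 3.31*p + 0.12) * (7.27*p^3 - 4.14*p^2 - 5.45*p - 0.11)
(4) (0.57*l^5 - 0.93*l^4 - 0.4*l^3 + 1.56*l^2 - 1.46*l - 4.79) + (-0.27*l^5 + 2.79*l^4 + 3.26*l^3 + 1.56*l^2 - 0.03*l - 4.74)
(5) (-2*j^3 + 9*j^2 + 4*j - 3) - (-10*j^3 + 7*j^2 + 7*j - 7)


(1) = 42*k^5 - 20*k^4 - 27*k^3 + 5*k^2 - 4*k - 1
(2) = -2*a^3 - 14*a^2 - 60*a - 48
(3) = 23.4094*p^5 - 37.3945*p^4 - 2.9732*p^3 + 17.1885*p^2 - 0.2899*p - 0.0132
(4) = 0.3*l^5 + 1.86*l^4 + 2.86*l^3 + 3.12*l^2 - 1.49*l - 9.53
(5) = 8*j^3 + 2*j^2 - 3*j + 4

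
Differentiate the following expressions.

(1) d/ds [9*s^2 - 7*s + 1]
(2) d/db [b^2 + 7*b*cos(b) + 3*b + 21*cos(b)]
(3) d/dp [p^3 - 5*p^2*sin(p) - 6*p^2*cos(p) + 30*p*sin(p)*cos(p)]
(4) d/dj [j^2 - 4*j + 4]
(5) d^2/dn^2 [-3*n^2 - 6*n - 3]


(1) = 18*s - 7
(2) = -7*b*sin(b) + 2*b - 21*sin(b) + 7*cos(b) + 3
(3) = 6*p^2*sin(p) - 5*p^2*cos(p) + 3*p^2 - 10*p*sin(p) - 12*p*cos(p) + 30*p*cos(2*p) + 15*sin(2*p)
(4) = 2*j - 4
(5) = -6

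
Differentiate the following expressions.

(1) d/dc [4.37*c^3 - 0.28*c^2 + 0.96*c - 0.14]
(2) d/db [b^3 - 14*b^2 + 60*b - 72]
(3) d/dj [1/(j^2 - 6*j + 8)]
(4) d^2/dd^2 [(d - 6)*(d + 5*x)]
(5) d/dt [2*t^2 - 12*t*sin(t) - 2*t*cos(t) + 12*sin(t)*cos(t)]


(1) = 13.11*c^2 - 0.56*c + 0.96
(2) = 3*b^2 - 28*b + 60
(3) = 2*(3 - j)/(j^2 - 6*j + 8)^2
(4) = 2
(5) = 2*t*sin(t) - 12*t*cos(t) + 4*t - 12*sin(t) - 2*cos(t) + 12*cos(2*t)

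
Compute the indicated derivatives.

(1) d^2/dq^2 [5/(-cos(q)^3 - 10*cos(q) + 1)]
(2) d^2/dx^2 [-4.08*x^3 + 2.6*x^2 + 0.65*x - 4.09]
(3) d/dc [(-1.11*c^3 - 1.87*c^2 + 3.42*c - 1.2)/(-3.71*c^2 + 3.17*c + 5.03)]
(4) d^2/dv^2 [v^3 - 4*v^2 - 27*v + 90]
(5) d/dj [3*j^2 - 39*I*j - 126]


(1) = 5*(-9*(1 - cos(2*q))^3 + 70*(1 - cos(2*q))^2 + 86*cos(q) + 332*cos(2*q) + 18*cos(3*q) - 1476)/(8*(cos(q)^3 + 10*cos(q) - 1)^3)
(2) = 5.2 - 24.48*x
(3) = (4.1181*c^4 - 7.0374*c^3 - 9.9896*c^2 - 27.7162*c + 21.0066)/(13.7641*c^4 - 23.5214*c^3 - 27.2737*c^2 + 31.8902*c + 25.3009)
(4) = 6*v - 8
(5) = 6*j - 39*I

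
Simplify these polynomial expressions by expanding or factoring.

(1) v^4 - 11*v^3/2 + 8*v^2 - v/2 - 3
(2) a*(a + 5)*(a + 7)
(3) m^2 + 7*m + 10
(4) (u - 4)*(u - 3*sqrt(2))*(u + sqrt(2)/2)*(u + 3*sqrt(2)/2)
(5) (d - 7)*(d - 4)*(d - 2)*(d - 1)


(1) = (v - 3)*(v - 2)*(v - 1)*(v + 1/2)
(2) = a^3 + 12*a^2 + 35*a
(3) = (m + 2)*(m + 5)
(4) = u^4 - 4*u^3 - sqrt(2)*u^3 - 21*u^2/2 + 4*sqrt(2)*u^2 - 9*sqrt(2)*u/2 + 42*u + 18*sqrt(2)
(5) = d^4 - 14*d^3 + 63*d^2 - 106*d + 56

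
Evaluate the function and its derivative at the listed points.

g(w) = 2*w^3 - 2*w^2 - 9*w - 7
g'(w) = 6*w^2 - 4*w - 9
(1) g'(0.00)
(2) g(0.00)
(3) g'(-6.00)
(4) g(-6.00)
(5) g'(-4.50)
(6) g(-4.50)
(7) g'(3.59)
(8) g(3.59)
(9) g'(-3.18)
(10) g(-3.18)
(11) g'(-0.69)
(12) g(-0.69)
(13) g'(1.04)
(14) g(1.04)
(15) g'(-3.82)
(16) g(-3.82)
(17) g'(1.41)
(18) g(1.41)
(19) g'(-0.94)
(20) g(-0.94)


(1) = -9.00
(2) = -7.00
(3) = 231.00
(4) = -457.00
(5) = 130.50
(6) = -189.25
(7) = 53.97
(8) = 27.45
(9) = 64.39
(10) = -62.92
(11) = -3.38
(12) = -2.40
(13) = -6.67
(14) = -16.27
(15) = 93.83
(16) = -113.29
(17) = -2.71
(18) = -18.06
(19) = 0.06
(20) = -1.97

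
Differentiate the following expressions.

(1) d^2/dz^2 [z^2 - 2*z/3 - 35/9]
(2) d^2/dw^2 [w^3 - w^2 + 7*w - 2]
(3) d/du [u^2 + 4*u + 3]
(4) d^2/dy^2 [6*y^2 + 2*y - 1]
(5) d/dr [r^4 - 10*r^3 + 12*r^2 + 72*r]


(1) = 2
(2) = 6*w - 2
(3) = 2*u + 4
(4) = 12
(5) = 4*r^3 - 30*r^2 + 24*r + 72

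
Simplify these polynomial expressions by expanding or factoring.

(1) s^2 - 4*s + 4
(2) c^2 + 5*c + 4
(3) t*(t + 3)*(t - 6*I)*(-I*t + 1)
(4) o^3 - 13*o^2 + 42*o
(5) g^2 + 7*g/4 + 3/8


(1) = (s - 2)^2
(2) = (c + 1)*(c + 4)
(3) = -I*t^4 - 5*t^3 - 3*I*t^3 - 15*t^2 - 6*I*t^2 - 18*I*t
(4) = o*(o - 7)*(o - 6)
(5) = (g + 1/4)*(g + 3/2)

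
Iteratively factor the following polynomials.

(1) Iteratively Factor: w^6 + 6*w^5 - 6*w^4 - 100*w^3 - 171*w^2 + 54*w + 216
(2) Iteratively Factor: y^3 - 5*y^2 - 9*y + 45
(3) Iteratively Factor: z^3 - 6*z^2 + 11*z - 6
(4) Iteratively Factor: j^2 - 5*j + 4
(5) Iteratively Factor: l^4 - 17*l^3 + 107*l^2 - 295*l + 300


(1) = (w + 3)*(w^5 + 3*w^4 - 15*w^3 - 55*w^2 - 6*w + 72) = (w + 2)*(w + 3)*(w^4 + w^3 - 17*w^2 - 21*w + 36) = (w + 2)*(w + 3)^2*(w^3 - 2*w^2 - 11*w + 12) = (w - 4)*(w + 2)*(w + 3)^2*(w^2 + 2*w - 3) = (w - 4)*(w + 2)*(w + 3)^3*(w - 1)
(2) = (y - 5)*(y^2 - 9) = (y - 5)*(y + 3)*(y - 3)
(3) = (z - 1)*(z^2 - 5*z + 6) = (z - 2)*(z - 1)*(z - 3)
(4) = (j - 4)*(j - 1)
(5) = (l - 5)*(l^3 - 12*l^2 + 47*l - 60) = (l - 5)*(l - 3)*(l^2 - 9*l + 20) = (l - 5)*(l - 4)*(l - 3)*(l - 5)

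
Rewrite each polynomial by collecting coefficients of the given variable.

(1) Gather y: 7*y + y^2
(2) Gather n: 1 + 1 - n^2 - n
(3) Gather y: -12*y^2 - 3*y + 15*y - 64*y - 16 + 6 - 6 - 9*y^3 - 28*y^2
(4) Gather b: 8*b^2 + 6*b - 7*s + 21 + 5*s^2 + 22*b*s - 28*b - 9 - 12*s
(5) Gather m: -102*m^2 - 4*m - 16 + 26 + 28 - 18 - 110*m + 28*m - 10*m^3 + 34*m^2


(1) = y^2 + 7*y
(2) = -n^2 - n + 2
(3) = -9*y^3 - 40*y^2 - 52*y - 16
(4) = 8*b^2 + b*(22*s - 22) + 5*s^2 - 19*s + 12
(5) = -10*m^3 - 68*m^2 - 86*m + 20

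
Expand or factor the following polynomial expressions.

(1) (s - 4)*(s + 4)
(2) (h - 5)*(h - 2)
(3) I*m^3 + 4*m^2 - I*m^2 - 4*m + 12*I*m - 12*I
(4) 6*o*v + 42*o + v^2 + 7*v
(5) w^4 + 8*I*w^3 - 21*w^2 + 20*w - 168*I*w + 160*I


(1) = s^2 - 16
(2) = h^2 - 7*h + 10
(3) = (m - 6*I)*(m + 2*I)*(I*m - I)
(4) = (6*o + v)*(v + 7)
(5) = (w - 4)*(w - 1)*(w + 5)*(w + 8*I)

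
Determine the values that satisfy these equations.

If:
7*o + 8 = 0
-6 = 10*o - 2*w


Then:
o = -8/7
w = -19/7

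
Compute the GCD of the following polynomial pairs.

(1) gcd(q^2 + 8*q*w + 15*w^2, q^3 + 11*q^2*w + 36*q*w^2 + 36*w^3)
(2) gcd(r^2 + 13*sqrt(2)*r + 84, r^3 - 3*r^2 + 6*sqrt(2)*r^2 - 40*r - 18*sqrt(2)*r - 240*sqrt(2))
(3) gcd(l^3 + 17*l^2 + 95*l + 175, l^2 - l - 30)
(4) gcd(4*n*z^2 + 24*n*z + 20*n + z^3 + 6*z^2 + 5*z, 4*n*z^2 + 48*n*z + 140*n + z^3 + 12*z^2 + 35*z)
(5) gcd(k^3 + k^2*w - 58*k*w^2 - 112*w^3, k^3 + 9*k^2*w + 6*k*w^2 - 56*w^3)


(1) = q + 3*w
(2) = gcd((r + 6*sqrt(2))*(r + 7*sqrt(2)), (r - 8)*(r + 5)*(r + 6*sqrt(2))) = r + 6*sqrt(2)
(3) = gcd((l + 5)^2*(l + 7), (l - 6)*(l + 5)) = l + 5
(4) = 4*n*z + 20*n + z^2 + 5*z
(5) = k + 7*w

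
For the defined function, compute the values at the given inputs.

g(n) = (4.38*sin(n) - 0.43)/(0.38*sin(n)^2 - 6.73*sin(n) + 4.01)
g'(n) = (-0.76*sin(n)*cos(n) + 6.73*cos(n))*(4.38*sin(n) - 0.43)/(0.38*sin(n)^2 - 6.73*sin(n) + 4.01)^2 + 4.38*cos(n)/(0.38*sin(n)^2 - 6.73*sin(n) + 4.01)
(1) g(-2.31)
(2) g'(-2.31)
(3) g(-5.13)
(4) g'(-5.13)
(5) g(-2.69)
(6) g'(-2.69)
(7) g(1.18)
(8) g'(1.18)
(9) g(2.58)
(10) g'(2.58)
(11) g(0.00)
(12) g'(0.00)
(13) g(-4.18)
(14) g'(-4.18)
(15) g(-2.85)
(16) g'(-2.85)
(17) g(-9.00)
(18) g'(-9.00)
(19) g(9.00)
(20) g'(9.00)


(1) = -0.40
(2) = -0.11
(3) = -1.96
(4) = 1.65
(5) = -0.33
(6) = -0.26
(7) = -1.92
(8) = 1.45
(9) = 3.56
(10) = -42.69
(11) = -0.11
(12) = 0.91
(13) = -2.22
(14) = -3.07
(15) = -0.28
(16) = -0.39
(17) = -0.33
(18) = -0.28
(19) = 1.06
(20) = -7.82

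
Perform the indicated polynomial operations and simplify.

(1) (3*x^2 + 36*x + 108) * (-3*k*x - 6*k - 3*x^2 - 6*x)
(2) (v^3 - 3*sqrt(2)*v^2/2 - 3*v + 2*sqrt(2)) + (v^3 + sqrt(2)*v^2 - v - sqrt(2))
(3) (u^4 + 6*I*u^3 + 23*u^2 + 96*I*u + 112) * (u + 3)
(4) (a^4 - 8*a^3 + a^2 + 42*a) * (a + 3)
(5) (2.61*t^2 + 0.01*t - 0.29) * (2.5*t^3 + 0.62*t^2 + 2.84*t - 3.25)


(1) = -9*k*x^3 - 126*k*x^2 - 540*k*x - 648*k - 9*x^4 - 126*x^3 - 540*x^2 - 648*x
(2) = 2*v^3 - sqrt(2)*v^2/2 - 4*v + sqrt(2)
(3) = u^5 + 3*u^4 + 6*I*u^4 + 23*u^3 + 18*I*u^3 + 69*u^2 + 96*I*u^2 + 112*u + 288*I*u + 336
(4) = a^5 - 5*a^4 - 23*a^3 + 45*a^2 + 126*a
(5) = 6.525*t^5 + 1.6432*t^4 + 6.6936*t^3 - 8.6339*t^2 - 0.8561*t + 0.9425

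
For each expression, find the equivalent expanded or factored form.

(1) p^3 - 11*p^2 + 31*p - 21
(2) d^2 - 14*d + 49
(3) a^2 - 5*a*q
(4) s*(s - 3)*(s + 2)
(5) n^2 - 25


(1) = (p - 7)*(p - 3)*(p - 1)
(2) = (d - 7)^2
(3) = a*(a - 5*q)
(4) = s^3 - s^2 - 6*s
(5) = (n - 5)*(n + 5)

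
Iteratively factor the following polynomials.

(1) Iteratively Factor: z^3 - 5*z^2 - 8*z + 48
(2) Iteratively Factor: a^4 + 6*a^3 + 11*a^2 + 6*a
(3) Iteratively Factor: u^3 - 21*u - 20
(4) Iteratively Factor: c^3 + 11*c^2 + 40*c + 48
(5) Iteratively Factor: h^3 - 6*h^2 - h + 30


(1) = (z - 4)*(z^2 - z - 12) = (z - 4)^2*(z + 3)
(2) = (a + 1)*(a^3 + 5*a^2 + 6*a) = (a + 1)*(a + 3)*(a^2 + 2*a) = (a + 1)*(a + 2)*(a + 3)*(a)
(3) = (u + 4)*(u^2 - 4*u - 5) = (u - 5)*(u + 4)*(u + 1)
(4) = (c + 4)*(c^2 + 7*c + 12) = (c + 4)^2*(c + 3)
(5) = (h + 2)*(h^2 - 8*h + 15) = (h - 3)*(h + 2)*(h - 5)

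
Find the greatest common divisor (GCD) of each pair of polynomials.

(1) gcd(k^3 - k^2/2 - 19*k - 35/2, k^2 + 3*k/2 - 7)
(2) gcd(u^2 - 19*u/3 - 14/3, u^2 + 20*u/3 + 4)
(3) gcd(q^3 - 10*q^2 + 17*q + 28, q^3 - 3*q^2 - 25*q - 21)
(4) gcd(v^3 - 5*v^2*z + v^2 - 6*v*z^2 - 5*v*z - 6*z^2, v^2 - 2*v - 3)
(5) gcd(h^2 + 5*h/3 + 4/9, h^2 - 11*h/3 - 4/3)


(1) = gcd((k - 5)*(k + 1)*(k + 7/2), (k - 2)*(k + 7/2)) = k + 7/2
(2) = gcd((u - 7)*(u + 2/3), (u + 2/3)*(u + 6)) = u + 2/3
(3) = q^2 - 6*q - 7
(4) = v + 1
(5) = gcd((h + 1/3)*(h + 4/3), (h - 4)*(h + 1/3)) = h + 1/3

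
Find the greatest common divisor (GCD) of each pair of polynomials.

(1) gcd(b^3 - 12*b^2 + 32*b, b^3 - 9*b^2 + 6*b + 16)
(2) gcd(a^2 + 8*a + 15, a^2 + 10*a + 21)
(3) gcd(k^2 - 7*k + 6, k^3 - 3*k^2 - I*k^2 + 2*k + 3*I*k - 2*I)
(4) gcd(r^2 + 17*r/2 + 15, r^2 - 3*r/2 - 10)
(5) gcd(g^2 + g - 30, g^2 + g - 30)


(1) = b - 8
(2) = gcd((a + 3)*(a + 5), (a + 3)*(a + 7)) = a + 3
(3) = k - 1
(4) = r + 5/2
(5) = gcd((g - 5)*(g + 6), (g - 5)*(g + 6)) = g^2 + g - 30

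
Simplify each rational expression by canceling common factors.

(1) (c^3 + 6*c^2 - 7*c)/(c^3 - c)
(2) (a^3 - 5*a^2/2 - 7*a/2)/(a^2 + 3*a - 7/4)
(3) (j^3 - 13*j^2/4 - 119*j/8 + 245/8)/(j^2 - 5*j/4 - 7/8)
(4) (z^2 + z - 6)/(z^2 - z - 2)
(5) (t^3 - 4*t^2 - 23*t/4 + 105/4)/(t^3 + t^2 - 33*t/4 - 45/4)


(1) = (c + 7)/(c + 1)
(2) = (4*a^3 - 10*a^2 - 14*a)/(4*a^2 + 12*a - 7)
(3) = (2*j^2 - 3*j - 35)/(2*j + 1)
(4) = (z + 3)/(z + 1)
(5) = (2*t - 7)/(2*t + 3)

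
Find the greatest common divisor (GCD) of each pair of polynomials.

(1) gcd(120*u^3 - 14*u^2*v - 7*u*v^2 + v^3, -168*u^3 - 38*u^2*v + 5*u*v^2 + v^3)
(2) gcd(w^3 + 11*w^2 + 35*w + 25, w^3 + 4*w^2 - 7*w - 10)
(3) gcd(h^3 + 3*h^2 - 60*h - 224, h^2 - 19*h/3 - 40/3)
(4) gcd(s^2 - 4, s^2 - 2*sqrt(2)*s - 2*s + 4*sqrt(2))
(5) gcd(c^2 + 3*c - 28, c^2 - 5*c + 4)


(1) = 24*u^2 + 2*u*v - v^2
(2) = w^2 + 6*w + 5
(3) = gcd((h - 8)*(h + 4)*(h + 7), (h - 8)*(h + 5/3)) = h - 8
(4) = s - 2
(5) = c - 4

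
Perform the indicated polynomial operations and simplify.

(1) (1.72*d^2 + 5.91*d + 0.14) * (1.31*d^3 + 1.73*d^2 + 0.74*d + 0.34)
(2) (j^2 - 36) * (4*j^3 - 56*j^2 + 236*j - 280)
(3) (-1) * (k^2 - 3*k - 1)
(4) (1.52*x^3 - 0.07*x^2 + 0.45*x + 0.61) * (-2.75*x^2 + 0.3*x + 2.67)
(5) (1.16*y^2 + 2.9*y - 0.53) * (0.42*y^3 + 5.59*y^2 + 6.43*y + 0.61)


(1) = 2.2532*d^5 + 10.7177*d^4 + 11.6805*d^3 + 5.2004*d^2 + 2.113*d + 0.0476
(2) = 4*j^5 - 56*j^4 + 92*j^3 + 1736*j^2 - 8496*j + 10080
(3) = -k^2 + 3*k + 1
(4) = -4.18*x^5 + 0.6485*x^4 + 2.7999*x^3 - 1.7294*x^2 + 1.3845*x + 1.6287
(5) = 0.4872*y^5 + 7.7024*y^4 + 23.4472*y^3 + 16.3919*y^2 - 1.6389*y - 0.3233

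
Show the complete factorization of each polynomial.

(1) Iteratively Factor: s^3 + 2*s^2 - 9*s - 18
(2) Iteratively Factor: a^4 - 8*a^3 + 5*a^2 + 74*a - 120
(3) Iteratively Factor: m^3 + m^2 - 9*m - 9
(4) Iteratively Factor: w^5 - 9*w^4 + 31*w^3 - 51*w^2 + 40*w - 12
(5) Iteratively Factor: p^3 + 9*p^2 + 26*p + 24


(1) = (s + 2)*(s^2 - 9) = (s - 3)*(s + 2)*(s + 3)
(2) = (a + 3)*(a^3 - 11*a^2 + 38*a - 40) = (a - 4)*(a + 3)*(a^2 - 7*a + 10) = (a - 4)*(a - 2)*(a + 3)*(a - 5)
(3) = (m - 3)*(m^2 + 4*m + 3) = (m - 3)*(m + 1)*(m + 3)
(4) = (w - 1)*(w^4 - 8*w^3 + 23*w^2 - 28*w + 12) = (w - 3)*(w - 1)*(w^3 - 5*w^2 + 8*w - 4) = (w - 3)*(w - 2)*(w - 1)*(w^2 - 3*w + 2) = (w - 3)*(w - 2)*(w - 1)^2*(w - 2)
(5) = (p + 3)*(p^2 + 6*p + 8) = (p + 2)*(p + 3)*(p + 4)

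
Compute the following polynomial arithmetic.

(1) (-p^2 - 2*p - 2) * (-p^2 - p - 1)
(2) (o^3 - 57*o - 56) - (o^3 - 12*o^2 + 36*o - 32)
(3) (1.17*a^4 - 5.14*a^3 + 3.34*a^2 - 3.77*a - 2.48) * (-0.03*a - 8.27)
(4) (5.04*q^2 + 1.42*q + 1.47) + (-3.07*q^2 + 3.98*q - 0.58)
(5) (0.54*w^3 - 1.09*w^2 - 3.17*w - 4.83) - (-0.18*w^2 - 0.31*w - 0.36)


(1) = p^4 + 3*p^3 + 5*p^2 + 4*p + 2
(2) = 12*o^2 - 93*o - 24
(3) = -0.0351*a^5 - 9.5217*a^4 + 42.4076*a^3 - 27.5087*a^2 + 31.2523*a + 20.5096
(4) = 1.97*q^2 + 5.4*q + 0.89
(5) = 0.54*w^3 - 0.91*w^2 - 2.86*w - 4.47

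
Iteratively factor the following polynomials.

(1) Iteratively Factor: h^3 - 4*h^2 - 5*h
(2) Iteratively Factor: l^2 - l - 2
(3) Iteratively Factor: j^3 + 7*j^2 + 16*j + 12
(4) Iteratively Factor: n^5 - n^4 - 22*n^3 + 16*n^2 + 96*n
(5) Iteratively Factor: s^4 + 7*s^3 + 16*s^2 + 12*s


(1) = (h + 1)*(h^2 - 5*h) = (h - 5)*(h + 1)*(h)
(2) = (l - 2)*(l + 1)
(3) = (j + 2)*(j^2 + 5*j + 6) = (j + 2)*(j + 3)*(j + 2)
(4) = (n - 3)*(n^4 + 2*n^3 - 16*n^2 - 32*n) = n*(n - 3)*(n^3 + 2*n^2 - 16*n - 32) = n*(n - 4)*(n - 3)*(n^2 + 6*n + 8) = n*(n - 4)*(n - 3)*(n + 2)*(n + 4)
(5) = (s + 2)*(s^3 + 5*s^2 + 6*s) = (s + 2)*(s + 3)*(s^2 + 2*s) = (s + 2)^2*(s + 3)*(s)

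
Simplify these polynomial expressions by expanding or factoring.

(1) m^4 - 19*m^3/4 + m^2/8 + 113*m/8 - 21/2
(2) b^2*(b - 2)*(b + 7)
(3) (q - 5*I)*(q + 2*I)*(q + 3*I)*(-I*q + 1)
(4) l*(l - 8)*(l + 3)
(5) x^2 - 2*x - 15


(1) = (m - 4)*(m - 3/2)*(m - 1)*(m + 7/4)
(2) = b^4 + 5*b^3 - 14*b^2
(3) = -I*q^4 + q^3 - 19*I*q^2 + 49*q + 30*I
(4) = l^3 - 5*l^2 - 24*l
(5) = (x - 5)*(x + 3)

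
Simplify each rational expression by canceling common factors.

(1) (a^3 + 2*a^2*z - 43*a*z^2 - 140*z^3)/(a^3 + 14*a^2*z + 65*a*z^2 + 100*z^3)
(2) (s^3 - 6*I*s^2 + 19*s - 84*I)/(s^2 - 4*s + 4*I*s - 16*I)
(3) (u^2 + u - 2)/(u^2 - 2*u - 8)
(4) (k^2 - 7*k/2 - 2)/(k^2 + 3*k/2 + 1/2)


(1) = (a - 7*z)/(a + 5*z)
(2) = (s^2 - 10*I*s - 21)/(s - 4)
(3) = (u - 1)/(u - 4)
(4) = (k - 4)/(k + 1)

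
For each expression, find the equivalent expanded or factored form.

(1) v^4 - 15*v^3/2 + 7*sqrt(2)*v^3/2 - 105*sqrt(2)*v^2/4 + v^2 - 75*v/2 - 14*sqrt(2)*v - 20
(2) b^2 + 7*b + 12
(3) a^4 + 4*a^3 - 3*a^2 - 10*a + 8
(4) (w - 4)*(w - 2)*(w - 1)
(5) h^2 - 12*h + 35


(1) = (v - 8)*(v + 1/2)*(v + sqrt(2))*(v + 5*sqrt(2)/2)
(2) = (b + 3)*(b + 4)
(3) = (a - 1)^2*(a + 2)*(a + 4)
(4) = w^3 - 7*w^2 + 14*w - 8
(5) = (h - 7)*(h - 5)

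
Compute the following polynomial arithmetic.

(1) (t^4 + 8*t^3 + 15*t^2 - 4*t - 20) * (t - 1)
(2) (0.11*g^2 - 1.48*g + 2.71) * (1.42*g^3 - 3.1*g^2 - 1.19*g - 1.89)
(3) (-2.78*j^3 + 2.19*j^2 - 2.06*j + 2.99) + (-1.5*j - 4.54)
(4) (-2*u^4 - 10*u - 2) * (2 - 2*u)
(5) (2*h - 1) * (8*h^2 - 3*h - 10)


(1) = t^5 + 7*t^4 + 7*t^3 - 19*t^2 - 16*t + 20
(2) = 0.1562*g^5 - 2.4426*g^4 + 8.3053*g^3 - 6.8477*g^2 - 0.4277*g - 5.1219
(3) = -2.78*j^3 + 2.19*j^2 - 3.56*j - 1.55
(4) = 4*u^5 - 4*u^4 + 20*u^2 - 16*u - 4
(5) = 16*h^3 - 14*h^2 - 17*h + 10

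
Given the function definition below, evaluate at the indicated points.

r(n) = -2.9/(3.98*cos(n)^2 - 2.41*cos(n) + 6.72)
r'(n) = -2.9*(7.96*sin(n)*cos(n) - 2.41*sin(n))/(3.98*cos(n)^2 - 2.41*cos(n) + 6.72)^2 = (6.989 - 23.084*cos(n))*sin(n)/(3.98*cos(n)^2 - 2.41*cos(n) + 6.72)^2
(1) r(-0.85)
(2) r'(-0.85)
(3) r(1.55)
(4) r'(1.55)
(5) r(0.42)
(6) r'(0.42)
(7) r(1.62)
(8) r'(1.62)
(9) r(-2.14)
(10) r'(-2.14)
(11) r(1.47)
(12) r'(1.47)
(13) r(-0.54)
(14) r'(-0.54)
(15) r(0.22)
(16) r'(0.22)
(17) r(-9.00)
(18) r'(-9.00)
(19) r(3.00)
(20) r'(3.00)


(1) = -0.42
(2) = 0.13
(3) = -0.43
(4) = 0.15
(5) = -0.37
(6) = -0.09
(7) = -0.42
(8) = 0.17
(9) = -0.32
(10) = -0.19
(11) = -0.44
(12) = 0.11
(13) = -0.38
(14) = 0.11
(15) = -0.36
(16) = -0.05
(17) = -0.24
(18) = -0.08
(19) = -0.22
(20) = 0.02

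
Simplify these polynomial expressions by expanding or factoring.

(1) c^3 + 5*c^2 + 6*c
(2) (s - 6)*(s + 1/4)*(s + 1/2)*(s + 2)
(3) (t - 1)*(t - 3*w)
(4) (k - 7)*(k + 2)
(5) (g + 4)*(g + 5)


(1) = c*(c + 2)*(c + 3)
(2) = s^4 - 13*s^3/4 - 119*s^2/8 - 19*s/2 - 3/2
(3) = t^2 - 3*t*w - t + 3*w
(4) = k^2 - 5*k - 14
(5) = g^2 + 9*g + 20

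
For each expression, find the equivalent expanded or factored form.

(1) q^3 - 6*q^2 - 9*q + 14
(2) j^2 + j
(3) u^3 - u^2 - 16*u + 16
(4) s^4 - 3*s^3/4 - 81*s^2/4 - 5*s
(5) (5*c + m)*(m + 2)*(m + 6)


(1) = (q - 7)*(q - 1)*(q + 2)
(2) = j*(j + 1)
(3) = (u - 4)*(u - 1)*(u + 4)
(4) = s*(s - 5)*(s + 1/4)*(s + 4)
(5) = 5*c*m^2 + 40*c*m + 60*c + m^3 + 8*m^2 + 12*m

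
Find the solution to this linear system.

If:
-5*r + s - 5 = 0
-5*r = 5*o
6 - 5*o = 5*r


Then:
No Solution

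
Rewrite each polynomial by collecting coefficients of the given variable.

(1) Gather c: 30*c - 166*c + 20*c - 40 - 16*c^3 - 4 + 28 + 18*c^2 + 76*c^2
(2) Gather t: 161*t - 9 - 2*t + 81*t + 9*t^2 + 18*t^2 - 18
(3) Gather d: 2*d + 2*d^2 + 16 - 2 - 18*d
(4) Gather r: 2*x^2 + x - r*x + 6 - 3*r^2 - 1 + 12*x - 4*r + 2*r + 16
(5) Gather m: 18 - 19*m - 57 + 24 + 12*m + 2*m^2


(1) = -16*c^3 + 94*c^2 - 116*c - 16
(2) = 27*t^2 + 240*t - 27
(3) = 2*d^2 - 16*d + 14
(4) = -3*r^2 + r*(-x - 2) + 2*x^2 + 13*x + 21
(5) = 2*m^2 - 7*m - 15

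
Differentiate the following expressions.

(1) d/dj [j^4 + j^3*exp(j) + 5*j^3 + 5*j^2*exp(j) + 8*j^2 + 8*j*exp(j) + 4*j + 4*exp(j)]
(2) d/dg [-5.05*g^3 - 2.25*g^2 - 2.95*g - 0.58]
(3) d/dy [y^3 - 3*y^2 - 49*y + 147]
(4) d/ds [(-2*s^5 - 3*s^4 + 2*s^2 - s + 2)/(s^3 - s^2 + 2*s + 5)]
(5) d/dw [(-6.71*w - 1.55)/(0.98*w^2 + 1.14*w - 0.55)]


(1) = j^3*exp(j) + 4*j^3 + 8*j^2*exp(j) + 15*j^2 + 18*j*exp(j) + 16*j + 12*exp(j) + 4
(2) = -15.15*g^2 - 4.5*g - 2.95
(3) = 3*y^2 - 6*y - 49
(4) = (-4*s^7 + 3*s^6 - 10*s^5 - 70*s^4 - 58*s^3 - 3*s^2 + 24*s - 9)/(s^6 - 2*s^5 + 5*s^4 + 6*s^3 - 6*s^2 + 20*s + 25)
(5) = (6.5758*w^2 + 3.038*w + 5.4575)/(0.9604*w^4 + 2.2344*w^3 + 0.2216*w^2 - 1.254*w + 0.3025)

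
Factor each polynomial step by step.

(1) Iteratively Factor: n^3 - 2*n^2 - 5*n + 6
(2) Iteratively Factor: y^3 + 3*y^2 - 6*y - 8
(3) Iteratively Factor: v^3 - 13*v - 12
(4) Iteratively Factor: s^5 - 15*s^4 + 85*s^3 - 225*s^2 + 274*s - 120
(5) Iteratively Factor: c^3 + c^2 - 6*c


(1) = (n - 3)*(n^2 + n - 2) = (n - 3)*(n + 2)*(n - 1)
(2) = (y - 2)*(y^2 + 5*y + 4) = (y - 2)*(y + 4)*(y + 1)
(3) = (v + 3)*(v^2 - 3*v - 4) = (v - 4)*(v + 3)*(v + 1)
(4) = (s - 4)*(s^4 - 11*s^3 + 41*s^2 - 61*s + 30) = (s - 4)*(s - 2)*(s^3 - 9*s^2 + 23*s - 15) = (s - 4)*(s - 3)*(s - 2)*(s^2 - 6*s + 5) = (s - 4)*(s - 3)*(s - 2)*(s - 1)*(s - 5)
(5) = (c + 3)*(c^2 - 2*c) = (c - 2)*(c + 3)*(c)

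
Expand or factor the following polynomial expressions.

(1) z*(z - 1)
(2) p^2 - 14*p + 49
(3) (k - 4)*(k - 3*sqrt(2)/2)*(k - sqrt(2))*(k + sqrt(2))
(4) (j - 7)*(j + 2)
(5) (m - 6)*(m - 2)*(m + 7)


(1) = z^2 - z
(2) = (p - 7)^2
(3) = k^4 - 4*k^3 - 3*sqrt(2)*k^3/2 - 2*k^2 + 6*sqrt(2)*k^2 + 3*sqrt(2)*k + 8*k - 12*sqrt(2)
(4) = j^2 - 5*j - 14
(5) = m^3 - m^2 - 44*m + 84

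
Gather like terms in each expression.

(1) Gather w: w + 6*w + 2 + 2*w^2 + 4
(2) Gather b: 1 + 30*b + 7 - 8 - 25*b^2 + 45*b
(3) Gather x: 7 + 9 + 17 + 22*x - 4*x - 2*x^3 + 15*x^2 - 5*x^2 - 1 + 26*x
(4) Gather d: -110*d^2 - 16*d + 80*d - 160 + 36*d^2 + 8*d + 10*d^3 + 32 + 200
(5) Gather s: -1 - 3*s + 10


(1) = 2*w^2 + 7*w + 6
(2) = -25*b^2 + 75*b
(3) = -2*x^3 + 10*x^2 + 44*x + 32
(4) = 10*d^3 - 74*d^2 + 72*d + 72
(5) = 9 - 3*s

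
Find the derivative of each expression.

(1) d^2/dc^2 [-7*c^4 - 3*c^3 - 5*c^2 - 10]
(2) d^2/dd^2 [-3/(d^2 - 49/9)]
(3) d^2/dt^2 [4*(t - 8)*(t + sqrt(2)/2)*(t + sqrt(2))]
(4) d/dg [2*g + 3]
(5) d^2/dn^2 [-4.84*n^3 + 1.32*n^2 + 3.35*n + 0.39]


(1) = -84*c^2 - 18*c - 10
(2) = 486*(-27*d^2 - 49)/(9*d^2 - 49)^3
(3) = 24*t - 64 + 12*sqrt(2)
(4) = 2
(5) = 2.64 - 29.04*n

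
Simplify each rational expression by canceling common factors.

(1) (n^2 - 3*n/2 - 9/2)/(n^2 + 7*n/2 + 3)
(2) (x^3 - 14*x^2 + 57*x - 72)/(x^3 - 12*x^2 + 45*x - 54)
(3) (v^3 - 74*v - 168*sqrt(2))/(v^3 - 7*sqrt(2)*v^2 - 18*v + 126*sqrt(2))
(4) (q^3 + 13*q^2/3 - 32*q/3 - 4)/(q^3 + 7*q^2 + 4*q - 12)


(1) = (n - 3)/(n + 2)
(2) = (x - 8)/(x - 6)
(3) = (v + 4*sqrt(2))/(v - 3*sqrt(2))
(4) = (3*q^2 - 5*q - 2)/(3*q^2 + 3*q - 6)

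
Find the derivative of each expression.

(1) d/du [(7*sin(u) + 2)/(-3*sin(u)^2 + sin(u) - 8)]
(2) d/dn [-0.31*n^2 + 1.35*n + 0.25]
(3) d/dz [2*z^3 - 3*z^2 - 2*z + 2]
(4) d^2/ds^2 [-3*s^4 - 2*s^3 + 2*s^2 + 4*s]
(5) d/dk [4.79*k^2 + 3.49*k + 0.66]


(1) = (21*sin(u)^2 + 12*sin(u) - 58)*cos(u)/(3*sin(u)^2 - sin(u) + 8)^2
(2) = 1.35 - 0.62*n
(3) = 6*z^2 - 6*z - 2
(4) = -36*s^2 - 12*s + 4
(5) = 9.58*k + 3.49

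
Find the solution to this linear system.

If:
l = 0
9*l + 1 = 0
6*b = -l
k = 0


Then:
No Solution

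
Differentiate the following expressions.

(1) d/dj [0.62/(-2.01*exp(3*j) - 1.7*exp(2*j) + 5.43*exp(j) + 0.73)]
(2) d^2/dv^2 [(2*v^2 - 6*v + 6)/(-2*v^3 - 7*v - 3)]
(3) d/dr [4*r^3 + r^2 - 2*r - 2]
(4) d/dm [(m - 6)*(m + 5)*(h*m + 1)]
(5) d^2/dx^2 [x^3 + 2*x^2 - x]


(1) = (3.7386*exp(2*j) + 2.108*exp(j) - 3.3666)*exp(j)/(2.01*exp(3*j) + 1.7*exp(2*j) - 5.43*exp(j) - 0.73)^2
(2) = 4*(-4*v^6 + 36*v^5 - 30*v^4 - 234*v^2 + 54*v - 219)/(8*v^9 + 84*v^7 + 36*v^6 + 294*v^5 + 252*v^4 + 397*v^3 + 441*v^2 + 189*v + 27)
(3) = 12*r^2 + 2*r - 2
(4) = 3*h*m^2 - 2*h*m - 30*h + 2*m - 1
(5) = 6*x + 4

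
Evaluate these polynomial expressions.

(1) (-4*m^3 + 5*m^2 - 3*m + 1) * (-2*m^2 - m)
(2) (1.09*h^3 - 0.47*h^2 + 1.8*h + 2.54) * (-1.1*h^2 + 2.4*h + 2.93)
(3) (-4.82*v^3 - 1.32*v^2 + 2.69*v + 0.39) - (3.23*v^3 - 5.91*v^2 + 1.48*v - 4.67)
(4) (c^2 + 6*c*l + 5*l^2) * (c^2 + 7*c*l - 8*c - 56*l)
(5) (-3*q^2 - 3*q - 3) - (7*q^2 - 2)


(1) = 8*m^5 - 6*m^4 + m^3 + m^2 - m
(2) = -1.199*h^5 + 3.133*h^4 + 0.0857*h^3 + 0.1489*h^2 + 11.37*h + 7.4422
(3) = -8.05*v^3 + 4.59*v^2 + 1.21*v + 5.06
(4) = c^4 + 13*c^3*l - 8*c^3 + 47*c^2*l^2 - 104*c^2*l + 35*c*l^3 - 376*c*l^2 - 280*l^3
(5) = -10*q^2 - 3*q - 1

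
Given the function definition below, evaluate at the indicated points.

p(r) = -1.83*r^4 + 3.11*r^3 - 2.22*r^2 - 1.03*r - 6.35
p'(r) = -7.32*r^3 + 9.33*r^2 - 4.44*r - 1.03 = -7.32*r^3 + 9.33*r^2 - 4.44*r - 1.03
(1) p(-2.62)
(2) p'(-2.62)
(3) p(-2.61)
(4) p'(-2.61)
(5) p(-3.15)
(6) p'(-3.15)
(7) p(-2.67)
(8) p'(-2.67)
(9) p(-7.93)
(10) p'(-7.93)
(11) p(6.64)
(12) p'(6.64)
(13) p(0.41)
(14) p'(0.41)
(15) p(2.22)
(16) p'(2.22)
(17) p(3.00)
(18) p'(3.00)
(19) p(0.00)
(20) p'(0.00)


(1) = -161.05
(2) = 206.30
(3) = -159.00
(4) = 204.26
(5) = -302.51
(6) = 334.33
(7) = -171.63
(8) = 216.67
(9) = -8925.43
(10) = 4271.21
(11) = -2757.92
(12) = -1762.12
(13) = -6.98
(14) = -1.79
(15) = -30.00
(16) = -44.99
(17) = -93.68
(18) = -128.02
(19) = -6.35
(20) = -1.03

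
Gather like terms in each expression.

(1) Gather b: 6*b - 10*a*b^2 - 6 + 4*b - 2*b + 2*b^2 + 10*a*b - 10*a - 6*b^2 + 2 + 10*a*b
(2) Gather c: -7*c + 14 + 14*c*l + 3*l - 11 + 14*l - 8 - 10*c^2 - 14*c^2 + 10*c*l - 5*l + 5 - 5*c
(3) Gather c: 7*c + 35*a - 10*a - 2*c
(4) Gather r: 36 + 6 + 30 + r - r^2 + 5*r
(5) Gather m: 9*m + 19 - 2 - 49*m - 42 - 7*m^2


(1) = -10*a + b^2*(-10*a - 4) + b*(20*a + 8) - 4
(2) = -24*c^2 + c*(24*l - 12) + 12*l
(3) = 25*a + 5*c
(4) = -r^2 + 6*r + 72
(5) = -7*m^2 - 40*m - 25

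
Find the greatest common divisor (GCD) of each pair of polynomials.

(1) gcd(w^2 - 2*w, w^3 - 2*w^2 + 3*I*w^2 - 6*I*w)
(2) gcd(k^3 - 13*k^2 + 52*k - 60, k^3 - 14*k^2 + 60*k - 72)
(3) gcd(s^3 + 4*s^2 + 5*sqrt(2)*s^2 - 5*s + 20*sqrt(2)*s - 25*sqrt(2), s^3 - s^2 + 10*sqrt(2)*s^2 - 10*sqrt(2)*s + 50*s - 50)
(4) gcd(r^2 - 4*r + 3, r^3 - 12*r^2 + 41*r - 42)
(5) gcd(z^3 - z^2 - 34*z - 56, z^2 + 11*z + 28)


(1) = w^2 - 2*w
(2) = k^2 - 8*k + 12
(3) = s^2 + s*(-1 + 5*sqrt(2)) - 5*sqrt(2)
(4) = r - 3
(5) = gcd((z - 7)*(z + 2)*(z + 4), (z + 4)*(z + 7)) = z + 4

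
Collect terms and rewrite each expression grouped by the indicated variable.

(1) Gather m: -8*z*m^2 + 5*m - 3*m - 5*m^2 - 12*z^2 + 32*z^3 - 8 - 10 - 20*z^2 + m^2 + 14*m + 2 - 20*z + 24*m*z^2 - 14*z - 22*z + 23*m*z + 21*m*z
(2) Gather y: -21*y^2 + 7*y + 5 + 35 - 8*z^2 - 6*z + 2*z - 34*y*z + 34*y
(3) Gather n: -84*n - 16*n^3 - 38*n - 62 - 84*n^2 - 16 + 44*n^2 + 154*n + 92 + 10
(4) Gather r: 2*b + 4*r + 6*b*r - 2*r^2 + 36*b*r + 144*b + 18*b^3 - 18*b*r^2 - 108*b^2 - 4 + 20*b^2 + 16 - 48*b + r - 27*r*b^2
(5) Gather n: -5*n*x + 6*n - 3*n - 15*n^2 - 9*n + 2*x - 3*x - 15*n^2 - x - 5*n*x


(1) = m^2*(-8*z - 4) + m*(24*z^2 + 44*z + 16) + 32*z^3 - 32*z^2 - 56*z - 16
(2) = -21*y^2 + y*(41 - 34*z) - 8*z^2 - 4*z + 40
(3) = -16*n^3 - 40*n^2 + 32*n + 24
(4) = 18*b^3 - 88*b^2 + 98*b + r^2*(-18*b - 2) + r*(-27*b^2 + 42*b + 5) + 12
(5) = -30*n^2 + n*(-10*x - 6) - 2*x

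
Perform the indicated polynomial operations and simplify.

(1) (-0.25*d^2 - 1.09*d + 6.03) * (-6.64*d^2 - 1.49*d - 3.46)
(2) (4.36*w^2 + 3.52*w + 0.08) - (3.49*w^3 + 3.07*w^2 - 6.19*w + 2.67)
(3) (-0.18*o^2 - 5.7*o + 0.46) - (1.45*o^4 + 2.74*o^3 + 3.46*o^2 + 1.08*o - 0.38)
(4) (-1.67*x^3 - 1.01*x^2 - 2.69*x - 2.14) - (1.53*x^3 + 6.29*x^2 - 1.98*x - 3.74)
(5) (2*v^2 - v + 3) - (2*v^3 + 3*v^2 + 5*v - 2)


(1) = 1.66*d^4 + 7.6101*d^3 - 37.5501*d^2 - 5.2133*d - 20.8638
(2) = -3.49*w^3 + 1.29*w^2 + 9.71*w - 2.59
(3) = -1.45*o^4 - 2.74*o^3 - 3.64*o^2 - 6.78*o + 0.84
(4) = -3.2*x^3 - 7.3*x^2 - 0.71*x + 1.6
(5) = -2*v^3 - v^2 - 6*v + 5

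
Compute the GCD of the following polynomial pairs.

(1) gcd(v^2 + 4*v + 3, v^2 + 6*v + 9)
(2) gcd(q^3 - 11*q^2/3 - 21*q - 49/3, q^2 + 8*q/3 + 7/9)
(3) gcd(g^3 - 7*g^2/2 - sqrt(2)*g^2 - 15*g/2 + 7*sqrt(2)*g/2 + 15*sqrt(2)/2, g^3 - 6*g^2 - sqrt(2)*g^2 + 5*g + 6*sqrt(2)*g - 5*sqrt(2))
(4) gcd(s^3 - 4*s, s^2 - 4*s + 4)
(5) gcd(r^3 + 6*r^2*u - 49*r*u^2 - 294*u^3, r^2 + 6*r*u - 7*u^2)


(1) = gcd((v + 1)*(v + 3), (v + 3)^2) = v + 3
(2) = q + 7/3
(3) = gcd((g - 5)*(g + 3/2)*(g - sqrt(2)), (g - 5)*(g - 1)*(g - sqrt(2))) = g^2 + g*(-5 - sqrt(2)) + 5*sqrt(2)
(4) = gcd(s*(s - 2)*(s + 2), (s - 2)^2) = s - 2
(5) = r + 7*u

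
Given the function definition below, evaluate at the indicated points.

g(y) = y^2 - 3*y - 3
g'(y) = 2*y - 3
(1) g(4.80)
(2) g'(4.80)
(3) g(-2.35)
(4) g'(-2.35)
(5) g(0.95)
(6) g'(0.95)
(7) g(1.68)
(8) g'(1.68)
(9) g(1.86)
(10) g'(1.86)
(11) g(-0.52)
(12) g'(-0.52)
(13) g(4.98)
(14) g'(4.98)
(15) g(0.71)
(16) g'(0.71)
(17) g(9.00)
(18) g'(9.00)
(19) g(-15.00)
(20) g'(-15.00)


(1) = 5.64
(2) = 6.60
(3) = 9.57
(4) = -7.70
(5) = -4.95
(6) = -1.10
(7) = -5.22
(8) = 0.36
(9) = -5.12
(10) = 0.72
(11) = -1.17
(12) = -4.04
(13) = 6.86
(14) = 6.96
(15) = -4.63
(16) = -1.58
(17) = 51.00
(18) = 15.00
(19) = 267.00
(20) = -33.00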